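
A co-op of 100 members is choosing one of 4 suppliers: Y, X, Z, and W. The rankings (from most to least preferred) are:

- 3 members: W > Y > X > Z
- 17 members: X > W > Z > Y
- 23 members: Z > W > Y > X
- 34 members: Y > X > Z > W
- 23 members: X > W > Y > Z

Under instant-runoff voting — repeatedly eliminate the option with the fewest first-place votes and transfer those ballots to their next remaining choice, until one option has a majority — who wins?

Y

Round 1: Y 34, X 40, Z 23, W 3. Eliminate W.
Round 2: Y 37, X 40, Z 23. Eliminate Z.
Round 3: Y 60, X 40. Y has a majority.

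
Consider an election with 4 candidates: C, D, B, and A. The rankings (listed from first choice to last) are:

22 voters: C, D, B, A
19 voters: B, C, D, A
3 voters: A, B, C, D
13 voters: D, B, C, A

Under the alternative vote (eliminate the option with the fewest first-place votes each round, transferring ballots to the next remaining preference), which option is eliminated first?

Round 1: C 22, D 13, B 19, A 3. Eliminate A.

A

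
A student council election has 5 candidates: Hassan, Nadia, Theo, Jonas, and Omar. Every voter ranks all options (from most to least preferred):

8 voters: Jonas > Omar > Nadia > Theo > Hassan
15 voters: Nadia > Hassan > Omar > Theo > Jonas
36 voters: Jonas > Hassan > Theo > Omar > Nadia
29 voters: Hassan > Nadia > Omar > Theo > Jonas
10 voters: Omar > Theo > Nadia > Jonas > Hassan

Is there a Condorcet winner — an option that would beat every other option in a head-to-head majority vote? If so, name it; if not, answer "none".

Checking pairwise contests:
Jonas beats Hassan 54–44.
Hassan beats Nadia 65–33.
Hassan beats Theo 80–18.
Nadia beats Jonas 54–44.
Hassan beats Omar 80–18.
Every option loses at least one head-to-head, so there is no Condorcet winner.

none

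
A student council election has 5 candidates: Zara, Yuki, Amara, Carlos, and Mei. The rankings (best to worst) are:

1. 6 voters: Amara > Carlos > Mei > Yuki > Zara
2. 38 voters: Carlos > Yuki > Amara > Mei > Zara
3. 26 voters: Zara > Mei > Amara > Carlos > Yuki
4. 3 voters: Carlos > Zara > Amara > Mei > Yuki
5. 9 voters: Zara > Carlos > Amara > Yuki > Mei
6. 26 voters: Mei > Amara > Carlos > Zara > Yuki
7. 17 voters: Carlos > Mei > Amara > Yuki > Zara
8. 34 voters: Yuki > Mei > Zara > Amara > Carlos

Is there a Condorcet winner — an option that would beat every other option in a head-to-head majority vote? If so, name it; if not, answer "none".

Checking pairwise contests:
Yuki beats Zara 95–64.
Amara beats Yuki 87–72.
Mei beats Amara 103–56.
Amara beats Carlos 92–67.
Yuki beats Mei 81–78.
Every option loses at least one head-to-head, so there is no Condorcet winner.

none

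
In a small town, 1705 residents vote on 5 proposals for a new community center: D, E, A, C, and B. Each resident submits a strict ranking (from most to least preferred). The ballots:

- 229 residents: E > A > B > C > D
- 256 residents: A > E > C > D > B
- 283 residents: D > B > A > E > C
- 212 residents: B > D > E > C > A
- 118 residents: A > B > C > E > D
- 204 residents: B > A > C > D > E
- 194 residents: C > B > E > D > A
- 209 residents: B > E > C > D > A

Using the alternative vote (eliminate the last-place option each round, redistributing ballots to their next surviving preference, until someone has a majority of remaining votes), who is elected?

B

Round 1: D 283, E 229, A 374, C 194, B 625. Eliminate C.
Round 2: D 283, E 229, A 374, B 819. Eliminate E.
Round 3: D 283, A 603, B 819. Eliminate D.
Round 4: A 603, B 1102. B has a majority.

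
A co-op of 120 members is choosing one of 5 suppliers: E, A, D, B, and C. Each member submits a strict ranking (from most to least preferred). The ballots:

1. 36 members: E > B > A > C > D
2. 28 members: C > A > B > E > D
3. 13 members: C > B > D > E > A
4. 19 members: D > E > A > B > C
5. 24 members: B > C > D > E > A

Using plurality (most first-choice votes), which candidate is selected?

C

First-place votes: E 36, A 0, D 19, B 24, C 41.
C has the most first-place votes.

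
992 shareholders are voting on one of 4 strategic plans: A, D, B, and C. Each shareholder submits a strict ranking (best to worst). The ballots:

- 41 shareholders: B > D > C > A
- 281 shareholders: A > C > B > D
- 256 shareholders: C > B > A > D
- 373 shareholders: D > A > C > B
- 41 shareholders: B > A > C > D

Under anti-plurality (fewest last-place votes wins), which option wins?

Last-place votes: A 41, D 578, B 373, C 0.
C is ranked last by the fewest voters, so C wins.

C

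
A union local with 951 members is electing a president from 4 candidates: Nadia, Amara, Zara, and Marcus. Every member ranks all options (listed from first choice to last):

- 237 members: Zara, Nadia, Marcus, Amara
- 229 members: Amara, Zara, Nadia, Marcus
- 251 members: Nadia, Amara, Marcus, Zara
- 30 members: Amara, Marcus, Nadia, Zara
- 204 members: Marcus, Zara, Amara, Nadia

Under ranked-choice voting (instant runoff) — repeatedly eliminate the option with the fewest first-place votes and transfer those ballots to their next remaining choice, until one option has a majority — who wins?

Round 1: Nadia 251, Amara 259, Zara 237, Marcus 204. Eliminate Marcus.
Round 2: Nadia 251, Amara 259, Zara 441. Eliminate Nadia.
Round 3: Amara 510, Zara 441. Amara has a majority.

Amara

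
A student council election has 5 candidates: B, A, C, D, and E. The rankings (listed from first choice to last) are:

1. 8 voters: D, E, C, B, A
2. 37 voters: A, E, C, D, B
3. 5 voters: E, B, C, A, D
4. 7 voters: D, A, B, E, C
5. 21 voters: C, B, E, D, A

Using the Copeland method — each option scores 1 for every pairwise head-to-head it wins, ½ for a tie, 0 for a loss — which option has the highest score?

B: loses to A, C, D, and E → score 0.
A: beats B, C, D, and E → score 4.
C: beats B and D; loses to A and E → score 2.
D: beats B; loses to A, C, and E → score 1.
E: beats B, C, and D; loses to A → score 3.
A has the best pairwise record.

A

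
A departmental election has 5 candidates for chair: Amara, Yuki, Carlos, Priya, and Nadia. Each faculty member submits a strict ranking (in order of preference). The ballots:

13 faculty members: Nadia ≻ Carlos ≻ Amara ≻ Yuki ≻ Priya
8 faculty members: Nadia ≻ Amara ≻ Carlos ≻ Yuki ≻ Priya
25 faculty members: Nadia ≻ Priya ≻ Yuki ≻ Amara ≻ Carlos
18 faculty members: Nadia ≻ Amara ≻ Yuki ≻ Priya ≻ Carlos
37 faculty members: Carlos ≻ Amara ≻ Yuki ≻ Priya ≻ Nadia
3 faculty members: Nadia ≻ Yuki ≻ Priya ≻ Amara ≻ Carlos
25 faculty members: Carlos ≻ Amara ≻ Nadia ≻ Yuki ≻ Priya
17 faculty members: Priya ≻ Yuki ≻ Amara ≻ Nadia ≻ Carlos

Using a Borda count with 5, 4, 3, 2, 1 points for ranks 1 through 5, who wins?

Amara

Amara: 13·3 + 8·4 + 25·2 + 18·4 + 37·4 + 3·2 + 25·4 + 17·3 = 498
Yuki: 13·2 + 8·2 + 25·3 + 18·3 + 37·3 + 3·4 + 25·2 + 17·4 = 412
Carlos: 13·4 + 8·3 + 25·1 + 18·1 + 37·5 + 3·1 + 25·5 + 17·1 = 449
Priya: 13·1 + 8·1 + 25·4 + 18·2 + 37·2 + 3·3 + 25·1 + 17·5 = 350
Nadia: 13·5 + 8·5 + 25·5 + 18·5 + 37·1 + 3·5 + 25·3 + 17·2 = 481
Amara has the highest Borda score (498).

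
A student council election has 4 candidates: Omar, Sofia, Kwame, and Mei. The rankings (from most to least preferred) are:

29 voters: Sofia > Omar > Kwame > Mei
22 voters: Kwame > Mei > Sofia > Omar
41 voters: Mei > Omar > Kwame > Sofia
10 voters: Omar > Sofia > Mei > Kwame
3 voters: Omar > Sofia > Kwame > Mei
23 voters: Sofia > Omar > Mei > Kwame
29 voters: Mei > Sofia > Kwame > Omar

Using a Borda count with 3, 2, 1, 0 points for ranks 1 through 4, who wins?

Mei

Omar: 29·2 + 22·0 + 41·2 + 10·3 + 3·3 + 23·2 + 29·0 = 225
Sofia: 29·3 + 22·1 + 41·0 + 10·2 + 3·2 + 23·3 + 29·2 = 262
Kwame: 29·1 + 22·3 + 41·1 + 10·0 + 3·1 + 23·0 + 29·1 = 168
Mei: 29·0 + 22·2 + 41·3 + 10·1 + 3·0 + 23·1 + 29·3 = 287
Mei has the highest Borda score (287).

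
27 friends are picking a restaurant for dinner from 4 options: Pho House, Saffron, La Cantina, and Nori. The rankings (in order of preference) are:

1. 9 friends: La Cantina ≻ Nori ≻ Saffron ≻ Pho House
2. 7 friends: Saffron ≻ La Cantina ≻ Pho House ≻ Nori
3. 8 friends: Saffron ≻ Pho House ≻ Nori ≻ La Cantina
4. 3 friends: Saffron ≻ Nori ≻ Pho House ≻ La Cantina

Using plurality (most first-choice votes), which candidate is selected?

First-place votes: Pho House 0, Saffron 18, La Cantina 9, Nori 0.
Saffron has the most first-place votes.

Saffron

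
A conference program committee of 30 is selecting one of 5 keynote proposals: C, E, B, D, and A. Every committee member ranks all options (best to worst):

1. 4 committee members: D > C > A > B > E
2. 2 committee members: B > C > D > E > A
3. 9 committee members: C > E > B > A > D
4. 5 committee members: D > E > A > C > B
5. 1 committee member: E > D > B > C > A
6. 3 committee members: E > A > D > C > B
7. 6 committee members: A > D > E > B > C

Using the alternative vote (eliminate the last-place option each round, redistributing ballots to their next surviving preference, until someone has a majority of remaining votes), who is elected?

Round 1: C 9, E 4, B 2, D 9, A 6. Eliminate B.
Round 2: C 11, E 4, D 9, A 6. Eliminate E.
Round 3: C 11, D 10, A 9. Eliminate A.
Round 4: C 11, D 19. D has a majority.

D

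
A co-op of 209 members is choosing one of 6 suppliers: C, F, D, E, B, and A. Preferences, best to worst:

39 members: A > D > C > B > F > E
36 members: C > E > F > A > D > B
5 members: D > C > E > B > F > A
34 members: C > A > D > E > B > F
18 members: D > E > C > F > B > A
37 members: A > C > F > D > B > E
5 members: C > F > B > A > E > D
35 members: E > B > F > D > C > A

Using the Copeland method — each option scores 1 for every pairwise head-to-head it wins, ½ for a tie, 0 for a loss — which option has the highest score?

C: beats F, D, E, B, and A → score 5.
F: beats D; loses to C, E, B, and A → score 1.
D: beats E and B; loses to C, F, and A → score 2.
E: beats F and B; loses to C, D, and A → score 2.
B: beats F; loses to C, D, E, and A → score 1.
A: beats F, D, E, and B; loses to C → score 4.
C has the best pairwise record.

C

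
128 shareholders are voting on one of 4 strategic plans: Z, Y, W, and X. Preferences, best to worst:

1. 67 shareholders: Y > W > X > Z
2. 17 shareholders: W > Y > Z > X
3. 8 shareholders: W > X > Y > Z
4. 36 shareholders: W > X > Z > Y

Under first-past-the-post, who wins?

Y

First-place votes: Z 0, Y 67, W 61, X 0.
Y has the most first-place votes.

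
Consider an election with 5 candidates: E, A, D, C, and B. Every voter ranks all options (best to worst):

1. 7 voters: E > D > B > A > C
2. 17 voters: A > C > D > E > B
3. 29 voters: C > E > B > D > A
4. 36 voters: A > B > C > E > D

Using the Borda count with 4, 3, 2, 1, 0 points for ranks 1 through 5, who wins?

E: 7·4 + 17·1 + 29·3 + 36·1 = 168
A: 7·1 + 17·4 + 29·0 + 36·4 = 219
D: 7·3 + 17·2 + 29·1 + 36·0 = 84
C: 7·0 + 17·3 + 29·4 + 36·2 = 239
B: 7·2 + 17·0 + 29·2 + 36·3 = 180
C has the highest Borda score (239).

C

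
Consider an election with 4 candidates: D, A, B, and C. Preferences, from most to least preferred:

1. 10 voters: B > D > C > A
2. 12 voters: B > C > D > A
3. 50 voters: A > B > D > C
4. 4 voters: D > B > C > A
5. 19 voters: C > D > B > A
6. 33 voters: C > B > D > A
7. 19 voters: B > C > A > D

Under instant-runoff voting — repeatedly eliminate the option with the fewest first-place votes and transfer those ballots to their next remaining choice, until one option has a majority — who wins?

C

Round 1: D 4, A 50, B 41, C 52. Eliminate D.
Round 2: A 50, B 45, C 52. Eliminate B.
Round 3: A 50, C 97. C has a majority.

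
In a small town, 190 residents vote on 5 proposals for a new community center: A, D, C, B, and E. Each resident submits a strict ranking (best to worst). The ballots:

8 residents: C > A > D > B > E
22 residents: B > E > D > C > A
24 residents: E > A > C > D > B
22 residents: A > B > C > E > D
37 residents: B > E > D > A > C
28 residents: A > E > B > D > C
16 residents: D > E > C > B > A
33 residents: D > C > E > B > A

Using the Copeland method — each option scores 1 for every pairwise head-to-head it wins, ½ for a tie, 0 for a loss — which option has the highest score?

A: beats C; loses to D, B, and E → score 1.
D: beats A and C; loses to B and E → score 2.
C: loses to A, D, B, and E → score 0.
B: beats A, D, and C; loses to E → score 3.
E: beats A, D, C, and B → score 4.
E has the best pairwise record.

E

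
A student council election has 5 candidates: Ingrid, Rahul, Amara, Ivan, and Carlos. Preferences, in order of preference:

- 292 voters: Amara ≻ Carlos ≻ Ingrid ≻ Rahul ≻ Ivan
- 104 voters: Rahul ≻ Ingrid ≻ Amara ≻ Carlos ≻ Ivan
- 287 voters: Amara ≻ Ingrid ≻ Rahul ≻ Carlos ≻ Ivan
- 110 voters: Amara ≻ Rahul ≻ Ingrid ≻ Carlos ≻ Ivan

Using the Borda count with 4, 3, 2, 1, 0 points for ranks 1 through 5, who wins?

Ingrid: 292·2 + 104·3 + 287·3 + 110·2 = 1977
Rahul: 292·1 + 104·4 + 287·2 + 110·3 = 1612
Amara: 292·4 + 104·2 + 287·4 + 110·4 = 2964
Ivan: 292·0 + 104·0 + 287·0 + 110·0 = 0
Carlos: 292·3 + 104·1 + 287·1 + 110·1 = 1377
Amara has the highest Borda score (2964).

Amara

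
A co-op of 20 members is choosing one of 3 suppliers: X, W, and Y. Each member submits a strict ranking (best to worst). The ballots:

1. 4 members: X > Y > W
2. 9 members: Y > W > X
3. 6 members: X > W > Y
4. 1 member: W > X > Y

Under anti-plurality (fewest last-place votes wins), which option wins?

Last-place votes: X 9, W 4, Y 7.
W is ranked last by the fewest voters, so W wins.

W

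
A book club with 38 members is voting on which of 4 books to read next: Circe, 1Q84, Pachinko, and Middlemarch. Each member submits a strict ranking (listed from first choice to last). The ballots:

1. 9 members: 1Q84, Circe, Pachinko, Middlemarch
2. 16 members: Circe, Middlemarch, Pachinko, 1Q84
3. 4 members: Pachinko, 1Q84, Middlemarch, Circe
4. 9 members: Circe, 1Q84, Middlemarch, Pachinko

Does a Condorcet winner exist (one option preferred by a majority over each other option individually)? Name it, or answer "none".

Circe vs 1Q84: 25–13 for Circe.
Circe vs Pachinko: 34–4 for Circe.
Circe vs Middlemarch: 34–4 for Circe.
Circe beats every other option head-to-head.

Circe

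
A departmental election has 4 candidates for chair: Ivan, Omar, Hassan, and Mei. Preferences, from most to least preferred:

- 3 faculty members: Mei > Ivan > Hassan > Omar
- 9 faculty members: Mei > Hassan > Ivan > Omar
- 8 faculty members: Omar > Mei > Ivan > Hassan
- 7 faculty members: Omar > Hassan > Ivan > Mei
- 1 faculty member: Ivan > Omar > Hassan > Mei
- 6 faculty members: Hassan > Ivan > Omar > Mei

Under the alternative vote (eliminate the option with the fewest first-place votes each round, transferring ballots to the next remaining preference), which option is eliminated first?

Ivan

Round 1: Ivan 1, Omar 15, Hassan 6, Mei 12. Eliminate Ivan.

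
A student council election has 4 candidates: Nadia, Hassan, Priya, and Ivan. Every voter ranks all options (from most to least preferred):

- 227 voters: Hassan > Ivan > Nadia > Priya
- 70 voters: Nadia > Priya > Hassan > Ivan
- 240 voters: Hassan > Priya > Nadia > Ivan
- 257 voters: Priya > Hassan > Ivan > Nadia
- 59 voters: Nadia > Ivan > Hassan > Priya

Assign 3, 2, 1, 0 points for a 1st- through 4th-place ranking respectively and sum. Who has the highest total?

Hassan

Nadia: 227·1 + 70·3 + 240·1 + 257·0 + 59·3 = 854
Hassan: 227·3 + 70·1 + 240·3 + 257·2 + 59·1 = 2044
Priya: 227·0 + 70·2 + 240·2 + 257·3 + 59·0 = 1391
Ivan: 227·2 + 70·0 + 240·0 + 257·1 + 59·2 = 829
Hassan has the highest Borda score (2044).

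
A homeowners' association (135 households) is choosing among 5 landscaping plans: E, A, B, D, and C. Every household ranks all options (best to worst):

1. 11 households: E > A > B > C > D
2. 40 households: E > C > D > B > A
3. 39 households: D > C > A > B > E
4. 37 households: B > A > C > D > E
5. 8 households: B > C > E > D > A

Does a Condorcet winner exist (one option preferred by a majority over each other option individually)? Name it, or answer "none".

C

C vs E: 84–51 for C.
C vs A: 87–48 for C.
C vs B: 79–56 for C.
C vs D: 96–39 for C.
C beats every other option head-to-head.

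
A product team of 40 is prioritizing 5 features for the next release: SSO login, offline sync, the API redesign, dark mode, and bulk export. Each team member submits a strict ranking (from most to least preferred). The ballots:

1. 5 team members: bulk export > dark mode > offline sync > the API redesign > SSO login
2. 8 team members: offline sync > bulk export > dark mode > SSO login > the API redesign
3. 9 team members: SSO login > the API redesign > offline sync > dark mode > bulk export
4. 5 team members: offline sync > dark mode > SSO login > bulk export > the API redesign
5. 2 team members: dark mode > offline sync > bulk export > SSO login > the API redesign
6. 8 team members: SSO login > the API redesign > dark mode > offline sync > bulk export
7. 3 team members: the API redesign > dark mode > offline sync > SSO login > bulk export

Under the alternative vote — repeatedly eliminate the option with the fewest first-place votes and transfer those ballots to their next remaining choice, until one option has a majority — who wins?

offline sync

Round 1: SSO login 17, offline sync 13, the API redesign 3, dark mode 2, bulk export 5. Eliminate dark mode.
Round 2: SSO login 17, offline sync 15, the API redesign 3, bulk export 5. Eliminate the API redesign.
Round 3: SSO login 17, offline sync 18, bulk export 5. Eliminate bulk export.
Round 4: SSO login 17, offline sync 23. Offline sync has a majority.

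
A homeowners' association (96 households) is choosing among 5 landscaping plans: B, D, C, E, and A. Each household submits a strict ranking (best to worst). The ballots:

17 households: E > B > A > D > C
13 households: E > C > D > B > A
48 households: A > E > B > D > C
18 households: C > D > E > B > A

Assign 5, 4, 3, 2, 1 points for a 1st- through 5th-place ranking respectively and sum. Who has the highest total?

B: 17·4 + 13·2 + 48·3 + 18·2 = 274
D: 17·2 + 13·3 + 48·2 + 18·4 = 241
C: 17·1 + 13·4 + 48·1 + 18·5 = 207
E: 17·5 + 13·5 + 48·4 + 18·3 = 396
A: 17·3 + 13·1 + 48·5 + 18·1 = 322
E has the highest Borda score (396).

E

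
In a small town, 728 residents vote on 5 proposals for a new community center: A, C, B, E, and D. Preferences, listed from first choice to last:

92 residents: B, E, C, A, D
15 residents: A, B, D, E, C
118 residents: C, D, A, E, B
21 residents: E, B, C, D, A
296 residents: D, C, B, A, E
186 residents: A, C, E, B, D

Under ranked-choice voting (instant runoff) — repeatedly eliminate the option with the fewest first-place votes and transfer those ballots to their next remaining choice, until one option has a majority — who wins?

C

Round 1: A 201, C 118, B 92, E 21, D 296. Eliminate E.
Round 2: A 201, C 118, B 113, D 296. Eliminate B.
Round 3: A 201, C 231, D 296. Eliminate A.
Round 4: C 417, D 311. C has a majority.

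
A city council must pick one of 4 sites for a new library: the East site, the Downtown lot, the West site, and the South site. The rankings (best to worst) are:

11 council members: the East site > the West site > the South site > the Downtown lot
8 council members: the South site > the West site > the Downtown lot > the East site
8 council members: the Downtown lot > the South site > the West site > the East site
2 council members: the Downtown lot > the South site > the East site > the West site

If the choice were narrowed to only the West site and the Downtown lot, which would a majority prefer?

Voters preferring the West site to the Downtown lot: 19; preferring the Downtown lot to the West site: 10.
the West site wins the head-to-head.

the West site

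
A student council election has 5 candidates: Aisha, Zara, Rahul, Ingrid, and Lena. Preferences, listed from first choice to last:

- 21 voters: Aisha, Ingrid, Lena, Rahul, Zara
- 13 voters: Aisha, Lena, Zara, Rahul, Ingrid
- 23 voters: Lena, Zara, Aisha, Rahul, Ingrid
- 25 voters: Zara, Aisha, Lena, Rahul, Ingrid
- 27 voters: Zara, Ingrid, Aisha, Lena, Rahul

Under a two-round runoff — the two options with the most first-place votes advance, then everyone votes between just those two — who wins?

Round 1 first-place votes: Aisha 34, Zara 52, Rahul 0, Ingrid 0, Lena 23.
Zara and Aisha advance.
Runoff: Zara is preferred to Aisha by 75 voters; Aisha by 34.
Zara wins the runoff.

Zara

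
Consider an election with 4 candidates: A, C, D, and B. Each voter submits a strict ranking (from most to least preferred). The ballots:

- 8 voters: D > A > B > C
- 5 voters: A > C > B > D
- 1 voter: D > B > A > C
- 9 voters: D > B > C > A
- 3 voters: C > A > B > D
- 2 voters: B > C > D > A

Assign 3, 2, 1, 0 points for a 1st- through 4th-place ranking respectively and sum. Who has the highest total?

A: 8·2 + 5·3 + 1·1 + 9·0 + 3·2 + 2·0 = 38
C: 8·0 + 5·2 + 1·0 + 9·1 + 3·3 + 2·2 = 32
D: 8·3 + 5·0 + 1·3 + 9·3 + 3·0 + 2·1 = 56
B: 8·1 + 5·1 + 1·2 + 9·2 + 3·1 + 2·3 = 42
D has the highest Borda score (56).

D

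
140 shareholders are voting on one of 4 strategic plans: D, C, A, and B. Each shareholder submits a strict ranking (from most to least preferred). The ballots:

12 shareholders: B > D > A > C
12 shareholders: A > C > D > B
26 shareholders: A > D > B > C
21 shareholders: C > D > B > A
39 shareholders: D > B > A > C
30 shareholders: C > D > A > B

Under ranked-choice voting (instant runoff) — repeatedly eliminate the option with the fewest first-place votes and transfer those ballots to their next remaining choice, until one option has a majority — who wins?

Round 1: D 39, C 51, A 38, B 12. Eliminate B.
Round 2: D 51, C 51, A 38. Eliminate A.
Round 3: D 77, C 63. D has a majority.

D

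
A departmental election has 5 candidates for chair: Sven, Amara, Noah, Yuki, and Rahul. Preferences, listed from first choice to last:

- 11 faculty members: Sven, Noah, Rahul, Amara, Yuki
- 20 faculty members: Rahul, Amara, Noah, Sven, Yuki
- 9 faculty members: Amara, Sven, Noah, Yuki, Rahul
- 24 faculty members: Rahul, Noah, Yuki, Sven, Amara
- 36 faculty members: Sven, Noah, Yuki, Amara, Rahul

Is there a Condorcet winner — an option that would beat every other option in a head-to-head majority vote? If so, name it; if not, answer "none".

Sven vs Amara: 71–29 for Sven.
Sven vs Noah: 56–44 for Sven.
Sven vs Yuki: 76–24 for Sven.
Sven vs Rahul: 56–44 for Sven.
Sven beats every other option head-to-head.

Sven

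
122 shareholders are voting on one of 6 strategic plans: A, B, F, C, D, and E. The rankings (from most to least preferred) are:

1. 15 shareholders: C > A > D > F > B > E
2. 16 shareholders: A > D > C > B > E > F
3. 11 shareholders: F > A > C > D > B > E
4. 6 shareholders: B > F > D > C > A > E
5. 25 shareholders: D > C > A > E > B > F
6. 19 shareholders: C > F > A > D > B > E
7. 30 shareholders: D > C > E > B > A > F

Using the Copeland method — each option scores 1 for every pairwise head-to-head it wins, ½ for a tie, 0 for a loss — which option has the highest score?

A: beats B, F, and E; ties D; loses to C → score 3.5.
B: beats F and E; loses to A, C, and D → score 2.
F: loses to A, B, C, D, and E → score 0.
C: beats A, B, F, and E; loses to D → score 4.
D: beats B, F, C, and E; ties A → score 4.5.
E: beats F; loses to A, B, C, and D → score 1.
D has the best pairwise record.

D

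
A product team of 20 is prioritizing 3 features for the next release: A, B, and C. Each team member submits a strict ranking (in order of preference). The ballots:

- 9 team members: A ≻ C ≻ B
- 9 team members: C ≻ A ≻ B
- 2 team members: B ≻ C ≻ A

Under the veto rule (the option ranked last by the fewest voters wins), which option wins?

Last-place votes: A 2, B 18, C 0.
C is ranked last by the fewest voters, so C wins.

C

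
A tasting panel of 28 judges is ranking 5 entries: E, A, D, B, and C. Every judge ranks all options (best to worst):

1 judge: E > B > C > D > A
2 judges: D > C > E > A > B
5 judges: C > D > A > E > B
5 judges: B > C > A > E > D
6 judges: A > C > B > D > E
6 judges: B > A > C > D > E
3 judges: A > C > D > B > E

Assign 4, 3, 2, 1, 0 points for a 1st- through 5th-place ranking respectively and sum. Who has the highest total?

C

E: 1·4 + 2·2 + 5·1 + 5·1 + 6·0 + 6·0 + 3·0 = 18
A: 1·0 + 2·1 + 5·2 + 5·2 + 6·4 + 6·3 + 3·4 = 76
D: 1·1 + 2·4 + 5·3 + 5·0 + 6·1 + 6·1 + 3·2 = 42
B: 1·3 + 2·0 + 5·0 + 5·4 + 6·2 + 6·4 + 3·1 = 62
C: 1·2 + 2·3 + 5·4 + 5·3 + 6·3 + 6·2 + 3·3 = 82
C has the highest Borda score (82).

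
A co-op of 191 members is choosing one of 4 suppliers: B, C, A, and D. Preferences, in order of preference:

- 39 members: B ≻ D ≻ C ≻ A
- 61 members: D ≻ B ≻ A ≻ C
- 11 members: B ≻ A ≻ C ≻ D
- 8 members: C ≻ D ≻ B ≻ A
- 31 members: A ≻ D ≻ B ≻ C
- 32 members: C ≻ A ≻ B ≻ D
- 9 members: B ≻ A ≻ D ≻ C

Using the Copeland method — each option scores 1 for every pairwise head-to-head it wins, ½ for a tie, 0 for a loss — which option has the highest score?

D

B: beats C and A; loses to D → score 2.
C: loses to B, A, and D → score 0.
A: beats C; loses to B and D → score 1.
D: beats B, C, and A → score 3.
D has the best pairwise record.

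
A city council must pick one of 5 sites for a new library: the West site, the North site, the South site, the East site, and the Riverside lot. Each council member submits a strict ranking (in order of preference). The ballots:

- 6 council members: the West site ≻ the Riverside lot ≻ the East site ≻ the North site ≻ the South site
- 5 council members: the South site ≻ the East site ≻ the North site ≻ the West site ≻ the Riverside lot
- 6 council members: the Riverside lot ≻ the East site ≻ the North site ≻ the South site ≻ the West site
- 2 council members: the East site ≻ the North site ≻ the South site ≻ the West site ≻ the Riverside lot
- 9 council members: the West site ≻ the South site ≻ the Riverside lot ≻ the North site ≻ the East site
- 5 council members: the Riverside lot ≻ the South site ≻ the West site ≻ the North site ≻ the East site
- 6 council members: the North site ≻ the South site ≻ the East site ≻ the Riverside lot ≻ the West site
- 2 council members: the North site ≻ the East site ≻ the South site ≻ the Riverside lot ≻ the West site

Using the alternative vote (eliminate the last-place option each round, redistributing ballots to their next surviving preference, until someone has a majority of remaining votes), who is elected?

Round 1: the West site 15, the North site 8, the South site 5, the East site 2, the Riverside lot 11. Eliminate the East site.
Round 2: the West site 15, the North site 10, the South site 5, the Riverside lot 11. Eliminate the South site.
Round 3: the West site 15, the North site 15, the Riverside lot 11. Eliminate the Riverside lot.
Round 4: the West site 20, the North site 21. The North site has a majority.

the North site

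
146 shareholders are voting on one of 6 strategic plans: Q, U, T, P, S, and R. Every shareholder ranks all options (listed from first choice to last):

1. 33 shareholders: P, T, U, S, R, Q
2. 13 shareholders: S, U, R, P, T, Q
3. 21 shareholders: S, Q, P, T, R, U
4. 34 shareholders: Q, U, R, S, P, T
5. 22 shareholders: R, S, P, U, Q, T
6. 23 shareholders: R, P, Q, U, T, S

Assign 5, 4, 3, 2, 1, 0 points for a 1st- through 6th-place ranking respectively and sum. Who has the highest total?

P

Q: 33·0 + 13·0 + 21·4 + 34·5 + 22·1 + 23·3 = 345
U: 33·3 + 13·4 + 21·0 + 34·4 + 22·2 + 23·2 = 377
T: 33·4 + 13·1 + 21·2 + 34·0 + 22·0 + 23·1 = 210
P: 33·5 + 13·2 + 21·3 + 34·1 + 22·3 + 23·4 = 446
S: 33·2 + 13·5 + 21·5 + 34·2 + 22·4 + 23·0 = 392
R: 33·1 + 13·3 + 21·1 + 34·3 + 22·5 + 23·5 = 420
P has the highest Borda score (446).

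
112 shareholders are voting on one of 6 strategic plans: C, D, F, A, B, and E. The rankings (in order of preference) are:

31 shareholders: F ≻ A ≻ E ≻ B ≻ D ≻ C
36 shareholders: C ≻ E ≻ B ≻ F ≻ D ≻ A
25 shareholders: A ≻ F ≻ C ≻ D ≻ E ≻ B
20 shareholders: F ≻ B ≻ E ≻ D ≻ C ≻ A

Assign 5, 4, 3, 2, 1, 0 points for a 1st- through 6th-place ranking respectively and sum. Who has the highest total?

C: 31·0 + 36·5 + 25·3 + 20·1 = 275
D: 31·1 + 36·1 + 25·2 + 20·2 = 157
F: 31·5 + 36·2 + 25·4 + 20·5 = 427
A: 31·4 + 36·0 + 25·5 + 20·0 = 249
B: 31·2 + 36·3 + 25·0 + 20·4 = 250
E: 31·3 + 36·4 + 25·1 + 20·3 = 322
F has the highest Borda score (427).

F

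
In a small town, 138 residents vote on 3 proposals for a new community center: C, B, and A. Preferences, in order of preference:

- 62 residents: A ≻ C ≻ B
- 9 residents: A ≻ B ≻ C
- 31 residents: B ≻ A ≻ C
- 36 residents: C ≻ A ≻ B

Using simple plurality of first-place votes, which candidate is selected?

A

First-place votes: C 36, B 31, A 71.
A has the most first-place votes.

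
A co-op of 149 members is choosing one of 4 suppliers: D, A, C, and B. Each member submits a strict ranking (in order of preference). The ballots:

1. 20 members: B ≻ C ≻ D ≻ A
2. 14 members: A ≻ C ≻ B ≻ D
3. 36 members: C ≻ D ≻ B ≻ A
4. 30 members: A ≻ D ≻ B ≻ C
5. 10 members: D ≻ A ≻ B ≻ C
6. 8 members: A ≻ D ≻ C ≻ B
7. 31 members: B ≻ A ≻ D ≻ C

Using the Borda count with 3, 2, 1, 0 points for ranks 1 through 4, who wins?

D: 20·1 + 14·0 + 36·2 + 30·2 + 10·3 + 8·2 + 31·1 = 229
A: 20·0 + 14·3 + 36·0 + 30·3 + 10·2 + 8·3 + 31·2 = 238
C: 20·2 + 14·2 + 36·3 + 30·0 + 10·0 + 8·1 + 31·0 = 184
B: 20·3 + 14·1 + 36·1 + 30·1 + 10·1 + 8·0 + 31·3 = 243
B has the highest Borda score (243).

B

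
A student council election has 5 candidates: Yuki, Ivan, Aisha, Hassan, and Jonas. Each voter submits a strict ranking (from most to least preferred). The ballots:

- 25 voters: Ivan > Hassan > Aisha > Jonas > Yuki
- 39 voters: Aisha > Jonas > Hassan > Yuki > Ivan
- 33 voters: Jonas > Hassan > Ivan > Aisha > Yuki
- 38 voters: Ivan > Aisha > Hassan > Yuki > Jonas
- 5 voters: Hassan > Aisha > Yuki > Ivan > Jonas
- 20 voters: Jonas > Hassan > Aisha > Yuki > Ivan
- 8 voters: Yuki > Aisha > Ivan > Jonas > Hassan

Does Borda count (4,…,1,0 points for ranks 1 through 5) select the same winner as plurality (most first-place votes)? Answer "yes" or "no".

no

Borda — scores: Yuki 139, Ivan 339, Aisha 432, Hassan 408, Jonas 362. Winner: Aisha.
Plurality — first-place votes: Yuki 8, Ivan 63, Aisha 39, Hassan 5, Jonas 53. Winner: Ivan.
The two methods disagree.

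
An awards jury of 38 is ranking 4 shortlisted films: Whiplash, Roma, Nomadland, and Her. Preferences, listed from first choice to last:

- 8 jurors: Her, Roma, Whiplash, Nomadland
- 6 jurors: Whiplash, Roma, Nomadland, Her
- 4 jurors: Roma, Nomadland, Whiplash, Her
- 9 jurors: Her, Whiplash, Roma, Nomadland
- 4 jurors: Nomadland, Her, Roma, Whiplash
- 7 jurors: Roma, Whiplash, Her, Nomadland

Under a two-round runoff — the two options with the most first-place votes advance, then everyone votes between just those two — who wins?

Her

Round 1 first-place votes: Whiplash 6, Roma 11, Nomadland 4, Her 17.
Her and Roma advance.
Runoff: Her is preferred to Roma by 21 voters; Roma by 17.
Her wins the runoff.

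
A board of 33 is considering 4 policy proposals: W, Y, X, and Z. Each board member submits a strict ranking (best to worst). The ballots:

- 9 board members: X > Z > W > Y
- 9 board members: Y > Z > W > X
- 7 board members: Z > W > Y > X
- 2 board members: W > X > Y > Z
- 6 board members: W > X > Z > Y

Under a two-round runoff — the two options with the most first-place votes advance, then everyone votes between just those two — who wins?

Round 1 first-place votes: W 8, Y 9, X 9, Z 7.
X and Y advance.
Runoff: X is preferred to Y by 17 voters; Y by 16.
X wins the runoff.

X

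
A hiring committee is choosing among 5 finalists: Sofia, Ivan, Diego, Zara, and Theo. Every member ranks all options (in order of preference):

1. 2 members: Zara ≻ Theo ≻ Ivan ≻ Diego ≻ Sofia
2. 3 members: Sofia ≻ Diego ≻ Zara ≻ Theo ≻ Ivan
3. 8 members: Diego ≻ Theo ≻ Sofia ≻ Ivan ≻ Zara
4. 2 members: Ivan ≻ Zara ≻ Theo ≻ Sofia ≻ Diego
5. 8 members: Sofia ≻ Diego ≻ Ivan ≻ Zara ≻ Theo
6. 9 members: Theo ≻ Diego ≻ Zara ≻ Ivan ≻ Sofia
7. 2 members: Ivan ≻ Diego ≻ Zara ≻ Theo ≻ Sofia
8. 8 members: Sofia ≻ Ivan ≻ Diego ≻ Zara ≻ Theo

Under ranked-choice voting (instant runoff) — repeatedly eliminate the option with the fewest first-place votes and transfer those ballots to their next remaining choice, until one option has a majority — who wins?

Round 1: Sofia 19, Ivan 4, Diego 8, Zara 2, Theo 9. Eliminate Zara.
Round 2: Sofia 19, Ivan 4, Diego 8, Theo 11. Eliminate Ivan.
Round 3: Sofia 19, Diego 10, Theo 13. Eliminate Diego.
Round 4: Sofia 19, Theo 23. Theo has a majority.

Theo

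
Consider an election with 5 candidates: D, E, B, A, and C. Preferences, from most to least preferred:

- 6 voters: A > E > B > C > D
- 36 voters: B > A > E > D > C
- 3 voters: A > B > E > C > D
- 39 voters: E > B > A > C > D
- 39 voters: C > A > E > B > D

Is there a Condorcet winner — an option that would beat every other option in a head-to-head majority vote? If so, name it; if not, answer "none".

none

Checking pairwise contests:
E beats D 123–0.
A beats E 84–39.
E beats B 84–39.
B beats A 75–48.
E beats C 84–39.
Every option loses at least one head-to-head, so there is no Condorcet winner.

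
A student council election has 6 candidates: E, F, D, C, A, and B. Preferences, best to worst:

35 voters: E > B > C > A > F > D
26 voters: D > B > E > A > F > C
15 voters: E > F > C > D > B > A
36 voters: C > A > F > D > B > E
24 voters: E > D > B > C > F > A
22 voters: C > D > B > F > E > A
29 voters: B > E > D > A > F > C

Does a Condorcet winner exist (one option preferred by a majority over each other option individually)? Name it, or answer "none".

none

Checking pairwise contests:
B beats E 113–74.
E beats F 129–58.
E beats D 103–84.
E beats C 129–58.
E beats A 151–36.
D beats B 123–64.
Every option loses at least one head-to-head, so there is no Condorcet winner.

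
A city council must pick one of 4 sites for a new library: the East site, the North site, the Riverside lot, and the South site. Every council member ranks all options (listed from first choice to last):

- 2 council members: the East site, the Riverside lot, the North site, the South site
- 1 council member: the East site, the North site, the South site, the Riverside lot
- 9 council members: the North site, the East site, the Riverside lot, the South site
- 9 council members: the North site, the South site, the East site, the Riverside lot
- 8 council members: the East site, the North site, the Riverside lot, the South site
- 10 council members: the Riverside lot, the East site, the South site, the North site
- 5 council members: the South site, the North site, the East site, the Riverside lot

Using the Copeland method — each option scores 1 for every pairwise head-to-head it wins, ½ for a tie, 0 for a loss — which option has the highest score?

the East site: beats the Riverside lot and the South site; loses to the North site → score 2.
the North site: beats the East site, the Riverside lot, and the South site → score 3.
the Riverside lot: beats the South site; loses to the East site and the North site → score 1.
the South site: loses to the East site, the North site, and the Riverside lot → score 0.
the North site has the best pairwise record.

the North site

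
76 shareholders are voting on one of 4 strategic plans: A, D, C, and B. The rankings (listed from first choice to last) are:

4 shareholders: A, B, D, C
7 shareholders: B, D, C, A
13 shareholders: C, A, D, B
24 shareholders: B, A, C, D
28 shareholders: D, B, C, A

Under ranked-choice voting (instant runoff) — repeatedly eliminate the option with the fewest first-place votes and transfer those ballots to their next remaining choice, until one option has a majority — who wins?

D

Round 1: A 4, D 28, C 13, B 31. Eliminate A.
Round 2: D 28, C 13, B 35. Eliminate C.
Round 3: D 41, B 35. D has a majority.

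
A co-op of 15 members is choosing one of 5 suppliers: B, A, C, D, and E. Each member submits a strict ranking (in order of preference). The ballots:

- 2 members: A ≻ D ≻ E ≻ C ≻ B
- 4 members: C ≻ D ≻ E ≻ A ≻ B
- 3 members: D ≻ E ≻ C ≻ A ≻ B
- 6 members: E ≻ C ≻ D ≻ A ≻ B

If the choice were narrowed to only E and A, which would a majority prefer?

E

Voters preferring E to A: 13; preferring A to E: 2.
E wins the head-to-head.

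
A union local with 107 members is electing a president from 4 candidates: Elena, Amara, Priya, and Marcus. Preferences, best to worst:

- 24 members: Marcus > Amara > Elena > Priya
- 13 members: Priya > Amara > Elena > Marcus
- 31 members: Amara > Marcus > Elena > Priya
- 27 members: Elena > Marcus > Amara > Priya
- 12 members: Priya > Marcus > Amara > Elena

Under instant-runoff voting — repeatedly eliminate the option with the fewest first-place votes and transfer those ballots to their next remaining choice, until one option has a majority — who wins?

Round 1: Elena 27, Amara 31, Priya 25, Marcus 24. Eliminate Marcus.
Round 2: Elena 27, Amara 55, Priya 25. Amara has a majority.

Amara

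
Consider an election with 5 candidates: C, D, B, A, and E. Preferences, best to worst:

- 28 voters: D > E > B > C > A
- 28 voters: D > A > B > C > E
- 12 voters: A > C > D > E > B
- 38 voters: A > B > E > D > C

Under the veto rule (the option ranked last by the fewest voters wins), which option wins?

Last-place votes: C 38, D 0, B 12, A 28, E 28.
D is ranked last by the fewest voters, so D wins.

D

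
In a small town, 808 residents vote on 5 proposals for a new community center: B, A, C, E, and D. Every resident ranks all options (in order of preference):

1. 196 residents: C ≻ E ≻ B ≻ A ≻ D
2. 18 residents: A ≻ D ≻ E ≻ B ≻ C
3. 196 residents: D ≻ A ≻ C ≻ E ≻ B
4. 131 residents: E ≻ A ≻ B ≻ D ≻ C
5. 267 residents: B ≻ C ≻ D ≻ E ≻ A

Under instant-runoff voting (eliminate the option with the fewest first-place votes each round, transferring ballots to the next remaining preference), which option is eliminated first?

A

Round 1: B 267, A 18, C 196, E 131, D 196. Eliminate A.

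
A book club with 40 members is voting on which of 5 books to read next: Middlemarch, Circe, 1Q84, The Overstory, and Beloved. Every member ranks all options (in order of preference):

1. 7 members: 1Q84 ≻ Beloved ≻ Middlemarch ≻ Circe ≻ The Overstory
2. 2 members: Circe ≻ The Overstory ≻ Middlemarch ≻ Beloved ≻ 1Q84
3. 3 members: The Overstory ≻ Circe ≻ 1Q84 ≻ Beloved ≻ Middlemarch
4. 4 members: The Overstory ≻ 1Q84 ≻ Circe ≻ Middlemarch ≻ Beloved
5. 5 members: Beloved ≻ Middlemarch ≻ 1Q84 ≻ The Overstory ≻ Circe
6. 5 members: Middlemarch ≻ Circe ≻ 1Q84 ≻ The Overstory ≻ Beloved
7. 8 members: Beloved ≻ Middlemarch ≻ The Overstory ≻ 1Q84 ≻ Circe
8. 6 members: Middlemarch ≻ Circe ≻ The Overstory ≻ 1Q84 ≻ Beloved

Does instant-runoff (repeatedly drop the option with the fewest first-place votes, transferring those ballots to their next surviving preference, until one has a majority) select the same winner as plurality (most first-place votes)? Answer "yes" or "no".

yes

Instant-runoff — R1 Middlemarch 11, Circe 2, 1Q84 7, The Overstory 7, Beloved 13 (Circe out); R2 Middlemarch 11, 1Q84 7, The Overstory 9, Beloved 13 (1Q84 out); R3 Middlemarch 11, The Overstory 9, Beloved 20 (The Overstory out); R4 Middlemarch 17, Beloved 23 (Beloved winner). Winner: Beloved.
Plurality — first-place votes: Middlemarch 11, Circe 2, 1Q84 7, The Overstory 7, Beloved 13. Winner: Beloved.
The two methods agree.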